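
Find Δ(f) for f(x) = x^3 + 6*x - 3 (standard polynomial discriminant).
Δ = -1107

For a depressed cubic x^3 + p x + q the discriminant is Δ = -4 p^3 - 27 q^2 = -4*(6)^3 - 27*(-3)^2 = -864 - 243 = -1107.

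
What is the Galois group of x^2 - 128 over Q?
Gal(K/Q) = Z/2Z (cyclic of order 2)

x^2 - 128 is irreducible over Q since 128 is not a rational square. The splitting field Q(sqrt(128)) has degree 2 over Q, and its unique nontrivial automorphism is sqrt(128) ↦ -sqrt(128). Hence Gal(Q(sqrt(128))/Q) = Z/2Z.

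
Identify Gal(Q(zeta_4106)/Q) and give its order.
|Gal(Q(zeta_4106)/Q)| = phi(4106) = 2052; group ≅ (Z/4106Z)^* ≅ Z/2052Z

The n-th cyclotomic polynomial Φ_4106(x) is the minimal polynomial of zeta_4106 over Q and has degree phi(4106) = 2052. So Q(zeta_4106) is a degree-2052 Galois extension with Galois group (Z/4106Z)^*. By CRT, (Z/4106Z)^* ≅ (Z/2Z)^* × (Z/2053Z)^*. Each prime-power unit group is (Z/2Z)^* ≅ trivial group (order 1); (Z/2053Z)^* ≅ Z/2052Z. Hence Gal(Q(zeta_4106)/Q) ≅ Z/2052Z.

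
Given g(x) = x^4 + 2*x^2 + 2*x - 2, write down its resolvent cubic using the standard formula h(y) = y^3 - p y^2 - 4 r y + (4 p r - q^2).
h(y) = y^3 - 2*y^2 + 8*y - 20

Identify coefficients: p = 2, q = 2, r = -2.
Plug into h(y) = y^3 - p y^2 - 4 r y + (4 p r - q^2):
  h(y) = y^3 - (2) y^2 - 4*(-2) y + (4*(2)*(-2) - (2)^2)
       = y^3 + (-2) y^2 + (8) y + (-20).
Simplifying: h(y) = y^3 - 2*y^2 + 8*y - 20.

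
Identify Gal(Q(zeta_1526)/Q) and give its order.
|Gal(Q(zeta_1526)/Q)| = phi(1526) = 648; group ≅ (Z/1526Z)^* ≅ Z/6Z × Z/108Z

The n-th cyclotomic polynomial Φ_1526(x) is the minimal polynomial of zeta_1526 over Q and has degree phi(1526) = 648. So Q(zeta_1526) is a degree-648 Galois extension with Galois group (Z/1526Z)^*. By CRT, (Z/1526Z)^* ≅ (Z/2Z)^* × (Z/7Z)^* × (Z/109Z)^*. Each prime-power unit group is (Z/2Z)^* ≅ trivial group (order 1); (Z/7Z)^* ≅ Z/6Z; (Z/109Z)^* ≅ Z/108Z. Hence Gal(Q(zeta_1526)/Q) ≅ Z/6Z × Z/108Z.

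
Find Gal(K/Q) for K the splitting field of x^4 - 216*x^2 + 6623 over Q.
Gal(K/Q) = V_4 (Klein four-group, Z/2Z × Z/2Z)

f factors as (x^2 - 37)(x^2 - 179), so the splitting field is K = Q(sqrt(37), sqrt(179)). The elements 37, 179, 6623 are all non-squares in Q, so sqrt(37) and sqrt(179) generate independent quadratic extensions. Thus [K:Q] = 4 and Gal(K/Q) is generated by the two order-2 automorphisms sqrt(37) ↦ -sqrt(37) and sqrt(179) ↦ -sqrt(179), giving V_4.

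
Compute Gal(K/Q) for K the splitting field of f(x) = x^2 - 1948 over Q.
Gal(K/Q) = Z/2Z (cyclic of order 2)

x^2 - 1948 is irreducible over Q since 1948 is not a rational square. The splitting field Q(sqrt(1948)) has degree 2 over Q, and its unique nontrivial automorphism is sqrt(1948) ↦ -sqrt(1948). Hence Gal(Q(sqrt(1948))/Q) = Z/2Z.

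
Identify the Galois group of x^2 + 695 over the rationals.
Gal(K/Q) = Z/2Z (cyclic of order 2)

x^2 + 695 is irreducible over Q since -695 is not a rational square. The splitting field Q(sqrt(-695)) has degree 2 over Q, and its unique nontrivial automorphism is sqrt(-695) ↦ -sqrt(-695). Hence Gal(Q(sqrt(-695))/Q) = Z/2Z.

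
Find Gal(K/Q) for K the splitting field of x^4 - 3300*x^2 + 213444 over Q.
Gal(K/Q) = Z/2Z (cyclic of order 2)

f factors as (x^2 - 3234)(x^2 - 66), so the splitting field is K = Q(sqrt(3234), sqrt(66)). The squarefree part of 3234 is 66 and the squarefree part of 66 is also 66, so sqrt(3234) and sqrt(66) are both rational multiples of sqrt(66). Hence Q(sqrt(3234)) = Q(sqrt(66)) = Q(sqrt(66)), and the splitting field collapses to a single degree-2 extension with Galois group Z/2Z.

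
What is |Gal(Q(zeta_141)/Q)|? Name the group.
|Gal(Q(zeta_141)/Q)| = phi(141) = 92; group ≅ (Z/141Z)^* ≅ Z/2Z × Z/46Z

The n-th cyclotomic polynomial Φ_141(x) is the minimal polynomial of zeta_141 over Q and has degree phi(141) = 92. So Q(zeta_141) is a degree-92 Galois extension with Galois group (Z/141Z)^*. By CRT, (Z/141Z)^* ≅ (Z/3Z)^* × (Z/47Z)^*. Each prime-power unit group is (Z/3Z)^* ≅ Z/2Z; (Z/47Z)^* ≅ Z/46Z. Hence Gal(Q(zeta_141)/Q) ≅ Z/2Z × Z/46Z.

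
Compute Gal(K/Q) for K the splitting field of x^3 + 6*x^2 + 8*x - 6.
Gal(K/Q) = S_3 (symmetric group of order 6)

Compute the discriminant of x^3 + (6)*x^2 + (8)*x + (-6): Δ = -716. Since Δ is not a rational square, the Galois group is not contained in A_3; it must be the full S_3 (irreducibility of the cubic rules out anything smaller).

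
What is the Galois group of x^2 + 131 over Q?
Gal(K/Q) = Z/2Z (cyclic of order 2)

x^2 + 131 is irreducible over Q since -131 is not a rational square. The splitting field Q(sqrt(-131)) has degree 2 over Q, and its unique nontrivial automorphism is sqrt(-131) ↦ -sqrt(-131). Hence Gal(Q(sqrt(-131))/Q) = Z/2Z.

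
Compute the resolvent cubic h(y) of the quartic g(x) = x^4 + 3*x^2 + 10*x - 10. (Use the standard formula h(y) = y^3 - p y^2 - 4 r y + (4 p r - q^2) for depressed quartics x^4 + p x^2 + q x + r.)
h(y) = y^3 - 3*y^2 + 40*y - 220

Identify coefficients: p = 3, q = 10, r = -10.
Plug into h(y) = y^3 - p y^2 - 4 r y + (4 p r - q^2):
  h(y) = y^3 - (3) y^2 - 4*(-10) y + (4*(3)*(-10) - (10)^2)
       = y^3 + (-3) y^2 + (40) y + (-220).
Simplifying: h(y) = y^3 - 3*y^2 + 40*y - 220.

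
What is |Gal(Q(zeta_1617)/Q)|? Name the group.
|Gal(Q(zeta_1617)/Q)| = phi(1617) = 840; group ≅ (Z/1617Z)^* ≅ Z/2Z × Z/10Z × Z/42Z

The n-th cyclotomic polynomial Φ_1617(x) is the minimal polynomial of zeta_1617 over Q and has degree phi(1617) = 840. So Q(zeta_1617) is a degree-840 Galois extension with Galois group (Z/1617Z)^*. By CRT, (Z/1617Z)^* ≅ (Z/3Z)^* × (Z/49Z)^* × (Z/11Z)^*. Each prime-power unit group is (Z/3Z)^* ≅ Z/2Z; (Z/49Z)^* ≅ Z/42Z; (Z/11Z)^* ≅ Z/10Z. Hence Gal(Q(zeta_1617)/Q) ≅ Z/2Z × Z/10Z × Z/42Z.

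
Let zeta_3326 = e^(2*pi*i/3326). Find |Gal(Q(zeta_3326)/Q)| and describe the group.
|Gal(Q(zeta_3326)/Q)| = phi(3326) = 1662; group ≅ (Z/3326Z)^* ≅ Z/1662Z

The n-th cyclotomic polynomial Φ_3326(x) is the minimal polynomial of zeta_3326 over Q and has degree phi(3326) = 1662. So Q(zeta_3326) is a degree-1662 Galois extension with Galois group (Z/3326Z)^*. By CRT, (Z/3326Z)^* ≅ (Z/2Z)^* × (Z/1663Z)^*. Each prime-power unit group is (Z/2Z)^* ≅ trivial group (order 1); (Z/1663Z)^* ≅ Z/1662Z. Hence Gal(Q(zeta_3326)/Q) ≅ Z/1662Z.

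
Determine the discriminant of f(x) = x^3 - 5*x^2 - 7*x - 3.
Δ = -1036

For x^3 + a x^2 + b x + c the discriminant is Δ = 18 a b c - 4 a^3 c + a^2 b^2 - 4 b^3 - 27 c^2.
Plug a = -5, b = -7, c = -3:
  18*(-5)*(-7)*(-3) - 4*(-5)^3*(-3) + (-5)^2*(-7)^2 - 4*(-7)^3 - 27*(-3)^2
  = -1890 + (-1500) + 1225 + (1372) + (-243)
  = -1036.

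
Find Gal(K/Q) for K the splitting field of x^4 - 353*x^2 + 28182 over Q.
Gal(K/Q) = V_4 (Klein four-group, Z/2Z × Z/2Z)

f factors as (x^2 - 231)(x^2 - 122), so the splitting field is K = Q(sqrt(231), sqrt(122)). The elements 231, 122, 28182 are all non-squares in Q, so sqrt(231) and sqrt(122) generate independent quadratic extensions. Thus [K:Q] = 4 and Gal(K/Q) is generated by the two order-2 automorphisms sqrt(231) ↦ -sqrt(231) and sqrt(122) ↦ -sqrt(122), giving V_4.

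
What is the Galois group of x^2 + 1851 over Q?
Gal(K/Q) = Z/2Z (cyclic of order 2)

x^2 + 1851 is irreducible over Q since -1851 is not a rational square. The splitting field Q(sqrt(-1851)) has degree 2 over Q, and its unique nontrivial automorphism is sqrt(-1851) ↦ -sqrt(-1851). Hence Gal(Q(sqrt(-1851))/Q) = Z/2Z.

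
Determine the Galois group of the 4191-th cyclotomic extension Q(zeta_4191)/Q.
|Gal(Q(zeta_4191)/Q)| = phi(4191) = 2520; group ≅ (Z/4191Z)^* ≅ Z/2Z × Z/10Z × Z/126Z

The n-th cyclotomic polynomial Φ_4191(x) is the minimal polynomial of zeta_4191 over Q and has degree phi(4191) = 2520. So Q(zeta_4191) is a degree-2520 Galois extension with Galois group (Z/4191Z)^*. By CRT, (Z/4191Z)^* ≅ (Z/3Z)^* × (Z/11Z)^* × (Z/127Z)^*. Each prime-power unit group is (Z/3Z)^* ≅ Z/2Z; (Z/11Z)^* ≅ Z/10Z; (Z/127Z)^* ≅ Z/126Z. Hence Gal(Q(zeta_4191)/Q) ≅ Z/2Z × Z/10Z × Z/126Z.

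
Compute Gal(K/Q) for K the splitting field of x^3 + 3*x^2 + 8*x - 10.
Gal(K/Q) = S_3 (symmetric group of order 6)

Compute the discriminant of x^3 + (3)*x^2 + (8)*x + (-10): Δ = -7412. Since Δ is not a rational square, the Galois group is not contained in A_3; it must be the full S_3 (irreducibility of the cubic rules out anything smaller).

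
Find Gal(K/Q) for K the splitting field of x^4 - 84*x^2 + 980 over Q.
Gal(K/Q) = V_4 (Klein four-group, Z/2Z × Z/2Z)

f factors as (x^2 - 70)(x^2 - 14), so the splitting field is K = Q(sqrt(70), sqrt(14)). The elements 70, 14, 980 are all non-squares in Q, so sqrt(70) and sqrt(14) generate independent quadratic extensions. Thus [K:Q] = 4 and Gal(K/Q) is generated by the two order-2 automorphisms sqrt(70) ↦ -sqrt(70) and sqrt(14) ↦ -sqrt(14), giving V_4.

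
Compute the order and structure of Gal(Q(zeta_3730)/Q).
|Gal(Q(zeta_3730)/Q)| = phi(3730) = 1488; group ≅ (Z/3730Z)^* ≅ Z/4Z × Z/372Z

The n-th cyclotomic polynomial Φ_3730(x) is the minimal polynomial of zeta_3730 over Q and has degree phi(3730) = 1488. So Q(zeta_3730) is a degree-1488 Galois extension with Galois group (Z/3730Z)^*. By CRT, (Z/3730Z)^* ≅ (Z/2Z)^* × (Z/5Z)^* × (Z/373Z)^*. Each prime-power unit group is (Z/2Z)^* ≅ trivial group (order 1); (Z/5Z)^* ≅ Z/4Z; (Z/373Z)^* ≅ Z/372Z. Hence Gal(Q(zeta_3730)/Q) ≅ Z/4Z × Z/372Z.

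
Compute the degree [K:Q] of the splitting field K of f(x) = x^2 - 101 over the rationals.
[K:Q] = 2

The polynomial x^2 - 101 is irreducible over Q since 101 is not a perfect square. Its splitting field is Q(sqrt(101)), which has degree 2 over Q.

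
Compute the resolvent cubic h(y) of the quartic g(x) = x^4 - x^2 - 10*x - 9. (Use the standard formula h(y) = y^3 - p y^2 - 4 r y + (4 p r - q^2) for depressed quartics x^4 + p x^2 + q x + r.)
h(y) = y^3 + y^2 + 36*y - 64

Identify coefficients: p = -1, q = -10, r = -9.
Plug into h(y) = y^3 - p y^2 - 4 r y + (4 p r - q^2):
  h(y) = y^3 - (-1) y^2 - 4*(-9) y + (4*(-1)*(-9) - (-10)^2)
       = y^3 + (1) y^2 + (36) y + (-64).
Simplifying: h(y) = y^3 + y^2 + 36*y - 64.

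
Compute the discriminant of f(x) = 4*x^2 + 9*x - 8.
Δ = 209

For a quadratic a x^2 + b x + c the discriminant is Δ = b^2 - 4ac = (9)^2 - 4*(4)*(-8) = 81 - (-128) = 209.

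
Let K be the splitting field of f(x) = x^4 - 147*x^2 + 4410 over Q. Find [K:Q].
[K:Q] = 4

f factors as (x^2 - 105)(x^2 - 42); the splitting field is K = Q(sqrt(105), sqrt(42)). Since 105, 42, and 4410 are all non-squares in Q, the three subfields Q(sqrt(105)), Q(sqrt(42)), Q(sqrt(4410)) are distinct degree-2 extensions, so [K:Q] = 4 (Klein four Galois group).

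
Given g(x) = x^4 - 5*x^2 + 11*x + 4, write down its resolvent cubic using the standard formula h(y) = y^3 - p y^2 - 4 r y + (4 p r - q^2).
h(y) = y^3 + 5*y^2 - 16*y - 201

Identify coefficients: p = -5, q = 11, r = 4.
Plug into h(y) = y^3 - p y^2 - 4 r y + (4 p r - q^2):
  h(y) = y^3 - (-5) y^2 - 4*(4) y + (4*(-5)*(4) - (11)^2)
       = y^3 + (5) y^2 + (-16) y + (-201).
Simplifying: h(y) = y^3 + 5*y^2 - 16*y - 201.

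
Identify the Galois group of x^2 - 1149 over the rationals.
Gal(K/Q) = Z/2Z (cyclic of order 2)

x^2 - 1149 is irreducible over Q since 1149 is not a rational square. The splitting field Q(sqrt(1149)) has degree 2 over Q, and its unique nontrivial automorphism is sqrt(1149) ↦ -sqrt(1149). Hence Gal(Q(sqrt(1149))/Q) = Z/2Z.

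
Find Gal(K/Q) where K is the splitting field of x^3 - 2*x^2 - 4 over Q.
Gal(K/Q) = S_3 (symmetric group of order 6)

Compute the discriminant of x^3 + (-2)*x^2 + (0)*x + (-4): Δ = -560. Since Δ is not a rational square, the Galois group is not contained in A_3; it must be the full S_3 (irreducibility of the cubic rules out anything smaller).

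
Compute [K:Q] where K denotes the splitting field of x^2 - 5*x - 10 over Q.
[K:Q] = 2

The discriminant of x^2 + (-5)*x + (-10) is b^2 - 4c = 25 - (-40) = 65. Since 65 is not a perfect square in Q, the polynomial is irreducible over Q. Its two roots generate a degree-2 extension, so [K:Q] = 2.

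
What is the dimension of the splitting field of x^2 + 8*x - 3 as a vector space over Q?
[K:Q] = 2

The discriminant of x^2 + (8)*x + (-3) is b^2 - 4c = 64 - (-12) = 76. Since 76 is not a perfect square in Q, the polynomial is irreducible over Q. Its two roots generate a degree-2 extension, so [K:Q] = 2.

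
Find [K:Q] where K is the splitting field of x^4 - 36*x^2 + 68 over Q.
[K:Q] = 4

f factors as (x^2 - 2)(x^2 - 34); the splitting field is K = Q(sqrt(2), sqrt(34)). Since 2, 34, and 68 are all non-squares in Q, the three subfields Q(sqrt(2)), Q(sqrt(34)), Q(sqrt(68)) are distinct degree-2 extensions, so [K:Q] = 4 (Klein four Galois group).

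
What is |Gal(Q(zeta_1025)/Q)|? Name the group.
|Gal(Q(zeta_1025)/Q)| = phi(1025) = 800; group ≅ (Z/1025Z)^* ≅ Z/20Z × Z/40Z

The n-th cyclotomic polynomial Φ_1025(x) is the minimal polynomial of zeta_1025 over Q and has degree phi(1025) = 800. So Q(zeta_1025) is a degree-800 Galois extension with Galois group (Z/1025Z)^*. By CRT, (Z/1025Z)^* ≅ (Z/25Z)^* × (Z/41Z)^*. Each prime-power unit group is (Z/25Z)^* ≅ Z/20Z; (Z/41Z)^* ≅ Z/40Z. Hence Gal(Q(zeta_1025)/Q) ≅ Z/20Z × Z/40Z.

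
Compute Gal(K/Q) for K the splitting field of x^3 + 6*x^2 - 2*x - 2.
Gal(K/Q) = S_3 (symmetric group of order 6)

Compute the discriminant of x^3 + (6)*x^2 + (-2)*x + (-2): Δ = 2228. Since Δ is not a rational square, the Galois group is not contained in A_3; it must be the full S_3 (irreducibility of the cubic rules out anything smaller).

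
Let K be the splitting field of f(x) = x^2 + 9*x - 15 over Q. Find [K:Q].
[K:Q] = 2

The discriminant of x^2 + (9)*x + (-15) is b^2 - 4c = 81 - (-60) = 141. Since 141 is not a perfect square in Q, the polynomial is irreducible over Q. Its two roots generate a degree-2 extension, so [K:Q] = 2.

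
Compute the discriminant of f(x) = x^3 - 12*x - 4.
Δ = 6480

For a depressed cubic x^3 + p x + q the discriminant is Δ = -4 p^3 - 27 q^2 = -4*(-12)^3 - 27*(-4)^2 = 6912 - 432 = 6480.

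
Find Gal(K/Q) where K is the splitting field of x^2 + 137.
Gal(K/Q) = Z/2Z (cyclic of order 2)

x^2 + 137 is irreducible over Q since -137 is not a rational square. The splitting field Q(sqrt(-137)) has degree 2 over Q, and its unique nontrivial automorphism is sqrt(-137) ↦ -sqrt(-137). Hence Gal(Q(sqrt(-137))/Q) = Z/2Z.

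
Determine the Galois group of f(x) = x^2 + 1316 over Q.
Gal(K/Q) = Z/2Z (cyclic of order 2)

x^2 + 1316 is irreducible over Q since -1316 is not a rational square. The splitting field Q(sqrt(-1316)) has degree 2 over Q, and its unique nontrivial automorphism is sqrt(-1316) ↦ -sqrt(-1316). Hence Gal(Q(sqrt(-1316))/Q) = Z/2Z.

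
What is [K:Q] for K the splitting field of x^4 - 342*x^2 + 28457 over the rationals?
[K:Q] = 4

f factors as (x^2 - 143)(x^2 - 199); the splitting field is K = Q(sqrt(143), sqrt(199)). Since 143, 199, and 28457 are all non-squares in Q, the three subfields Q(sqrt(143)), Q(sqrt(199)), Q(sqrt(28457)) are distinct degree-2 extensions, so [K:Q] = 4 (Klein four Galois group).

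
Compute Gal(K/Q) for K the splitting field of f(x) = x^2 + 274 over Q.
Gal(K/Q) = Z/2Z (cyclic of order 2)

x^2 + 274 is irreducible over Q since -274 is not a rational square. The splitting field Q(sqrt(-274)) has degree 2 over Q, and its unique nontrivial automorphism is sqrt(-274) ↦ -sqrt(-274). Hence Gal(Q(sqrt(-274))/Q) = Z/2Z.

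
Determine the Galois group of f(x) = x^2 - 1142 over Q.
Gal(K/Q) = Z/2Z (cyclic of order 2)

x^2 - 1142 is irreducible over Q since 1142 is not a rational square. The splitting field Q(sqrt(1142)) has degree 2 over Q, and its unique nontrivial automorphism is sqrt(1142) ↦ -sqrt(1142). Hence Gal(Q(sqrt(1142))/Q) = Z/2Z.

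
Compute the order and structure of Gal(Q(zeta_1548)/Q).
|Gal(Q(zeta_1548)/Q)| = phi(1548) = 504; group ≅ (Z/1548Z)^* ≅ Z/2Z × Z/6Z × Z/42Z

The n-th cyclotomic polynomial Φ_1548(x) is the minimal polynomial of zeta_1548 over Q and has degree phi(1548) = 504. So Q(zeta_1548) is a degree-504 Galois extension with Galois group (Z/1548Z)^*. By CRT, (Z/1548Z)^* ≅ (Z/4Z)^* × (Z/9Z)^* × (Z/43Z)^*. Each prime-power unit group is (Z/4Z)^* ≅ Z/2Z; (Z/9Z)^* ≅ Z/6Z; (Z/43Z)^* ≅ Z/42Z. Hence Gal(Q(zeta_1548)/Q) ≅ Z/2Z × Z/6Z × Z/42Z.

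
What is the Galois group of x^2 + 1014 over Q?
Gal(K/Q) = Z/2Z (cyclic of order 2)

x^2 + 1014 is irreducible over Q since -1014 is not a rational square. The splitting field Q(sqrt(-1014)) has degree 2 over Q, and its unique nontrivial automorphism is sqrt(-1014) ↦ -sqrt(-1014). Hence Gal(Q(sqrt(-1014))/Q) = Z/2Z.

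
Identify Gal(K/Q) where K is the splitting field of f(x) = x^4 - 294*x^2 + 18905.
Gal(K/Q) = V_4 (Klein four-group, Z/2Z × Z/2Z)

f factors as (x^2 - 199)(x^2 - 95), so the splitting field is K = Q(sqrt(199), sqrt(95)). The elements 199, 95, 18905 are all non-squares in Q, so sqrt(199) and sqrt(95) generate independent quadratic extensions. Thus [K:Q] = 4 and Gal(K/Q) is generated by the two order-2 automorphisms sqrt(199) ↦ -sqrt(199) and sqrt(95) ↦ -sqrt(95), giving V_4.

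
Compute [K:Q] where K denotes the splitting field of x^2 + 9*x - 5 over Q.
[K:Q] = 2

The discriminant of x^2 + (9)*x + (-5) is b^2 - 4c = 81 - (-20) = 101. Since 101 is not a perfect square in Q, the polynomial is irreducible over Q. Its two roots generate a degree-2 extension, so [K:Q] = 2.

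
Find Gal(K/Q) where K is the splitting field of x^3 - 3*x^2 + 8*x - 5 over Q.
Gal(K/Q) = S_3 (symmetric group of order 6)

Compute the discriminant of x^3 + (-3)*x^2 + (8)*x + (-5): Δ = -527. Since Δ is not a rational square, the Galois group is not contained in A_3; it must be the full S_3 (irreducibility of the cubic rules out anything smaller).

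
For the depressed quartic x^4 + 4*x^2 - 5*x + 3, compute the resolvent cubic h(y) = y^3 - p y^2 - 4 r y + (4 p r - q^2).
h(y) = y^3 - 4*y^2 - 12*y + 23

Identify coefficients: p = 4, q = -5, r = 3.
Plug into h(y) = y^3 - p y^2 - 4 r y + (4 p r - q^2):
  h(y) = y^3 - (4) y^2 - 4*(3) y + (4*(4)*(3) - (-5)^2)
       = y^3 + (-4) y^2 + (-12) y + (23).
Simplifying: h(y) = y^3 - 4*y^2 - 12*y + 23.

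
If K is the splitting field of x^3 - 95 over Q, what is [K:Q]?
[K:Q] = 6

x^3 - 95 has one real root r = 95^(1/3) and two complex roots r*zeta_3, r*zeta_3^2 where zeta_3 = e^(2*pi*i/3). The splitting field is Q(r, zeta_3). [Q(r):Q] = 3 and [Q(zeta_3):Q] = 2 with gcd = 1, so [Q(r, zeta_3):Q] = 3 * 2 = 6.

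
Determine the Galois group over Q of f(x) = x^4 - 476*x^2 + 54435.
Gal(K/Q) = V_4 (Klein four-group, Z/2Z × Z/2Z)

f factors as (x^2 - 285)(x^2 - 191), so the splitting field is K = Q(sqrt(285), sqrt(191)). The elements 285, 191, 54435 are all non-squares in Q, so sqrt(285) and sqrt(191) generate independent quadratic extensions. Thus [K:Q] = 4 and Gal(K/Q) is generated by the two order-2 automorphisms sqrt(285) ↦ -sqrt(285) and sqrt(191) ↦ -sqrt(191), giving V_4.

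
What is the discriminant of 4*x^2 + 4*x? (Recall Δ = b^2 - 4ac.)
Δ = 16

For a quadratic a x^2 + b x + c the discriminant is Δ = b^2 - 4ac = (4)^2 - 4*(4)*(0) = 16 - (0) = 16.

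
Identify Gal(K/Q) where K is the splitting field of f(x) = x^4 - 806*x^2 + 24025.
Gal(K/Q) = Z/2Z (cyclic of order 2)

f factors as (x^2 - 775)(x^2 - 31), so the splitting field is K = Q(sqrt(775), sqrt(31)). The squarefree part of 775 is 31 and the squarefree part of 31 is also 31, so sqrt(775) and sqrt(31) are both rational multiples of sqrt(31). Hence Q(sqrt(775)) = Q(sqrt(31)) = Q(sqrt(31)), and the splitting field collapses to a single degree-2 extension with Galois group Z/2Z.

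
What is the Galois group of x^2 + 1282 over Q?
Gal(K/Q) = Z/2Z (cyclic of order 2)

x^2 + 1282 is irreducible over Q since -1282 is not a rational square. The splitting field Q(sqrt(-1282)) has degree 2 over Q, and its unique nontrivial automorphism is sqrt(-1282) ↦ -sqrt(-1282). Hence Gal(Q(sqrt(-1282))/Q) = Z/2Z.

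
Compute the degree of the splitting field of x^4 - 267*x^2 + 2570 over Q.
[K:Q] = 4

f factors as (x^2 - 10)(x^2 - 257); the splitting field is K = Q(sqrt(10), sqrt(257)). Since 10, 257, and 2570 are all non-squares in Q, the three subfields Q(sqrt(10)), Q(sqrt(257)), Q(sqrt(2570)) are distinct degree-2 extensions, so [K:Q] = 4 (Klein four Galois group).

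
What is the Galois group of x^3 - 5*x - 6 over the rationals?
Gal(K/Q) = S_3 (symmetric group of order 6)

Compute the discriminant of x^3 + (0)*x^2 + (-5)*x + (-6): Δ = -472. Since Δ is not a rational square, the Galois group is not contained in A_3; it must be the full S_3 (irreducibility of the cubic rules out anything smaller).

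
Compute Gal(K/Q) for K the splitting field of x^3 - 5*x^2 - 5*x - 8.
Gal(K/Q) = S_3 (symmetric group of order 6)

Compute the discriminant of x^3 + (-5)*x^2 + (-5)*x + (-8): Δ = -8203. Since Δ is not a rational square, the Galois group is not contained in A_3; it must be the full S_3 (irreducibility of the cubic rules out anything smaller).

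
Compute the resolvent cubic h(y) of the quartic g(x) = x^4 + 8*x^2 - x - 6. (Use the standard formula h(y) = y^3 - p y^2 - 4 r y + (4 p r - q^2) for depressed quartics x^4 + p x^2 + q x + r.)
h(y) = y^3 - 8*y^2 + 24*y - 193

Identify coefficients: p = 8, q = -1, r = -6.
Plug into h(y) = y^3 - p y^2 - 4 r y + (4 p r - q^2):
  h(y) = y^3 - (8) y^2 - 4*(-6) y + (4*(8)*(-6) - (-1)^2)
       = y^3 + (-8) y^2 + (24) y + (-193).
Simplifying: h(y) = y^3 - 8*y^2 + 24*y - 193.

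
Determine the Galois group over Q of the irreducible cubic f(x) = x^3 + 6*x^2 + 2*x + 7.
Gal(K/Q) = S_3 (symmetric group of order 6)

Compute the discriminant of x^3 + (6)*x^2 + (2)*x + (7): Δ = -5747. Since Δ is not a rational square, the Galois group is not contained in A_3; it must be the full S_3 (irreducibility of the cubic rules out anything smaller).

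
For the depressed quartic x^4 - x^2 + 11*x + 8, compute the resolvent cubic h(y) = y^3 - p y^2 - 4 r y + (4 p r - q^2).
h(y) = y^3 + y^2 - 32*y - 153

Identify coefficients: p = -1, q = 11, r = 8.
Plug into h(y) = y^3 - p y^2 - 4 r y + (4 p r - q^2):
  h(y) = y^3 - (-1) y^2 - 4*(8) y + (4*(-1)*(8) - (11)^2)
       = y^3 + (1) y^2 + (-32) y + (-153).
Simplifying: h(y) = y^3 + y^2 - 32*y - 153.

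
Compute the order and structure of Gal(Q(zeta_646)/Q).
|Gal(Q(zeta_646)/Q)| = phi(646) = 288; group ≅ (Z/646Z)^* ≅ Z/16Z × Z/18Z

The n-th cyclotomic polynomial Φ_646(x) is the minimal polynomial of zeta_646 over Q and has degree phi(646) = 288. So Q(zeta_646) is a degree-288 Galois extension with Galois group (Z/646Z)^*. By CRT, (Z/646Z)^* ≅ (Z/2Z)^* × (Z/17Z)^* × (Z/19Z)^*. Each prime-power unit group is (Z/2Z)^* ≅ trivial group (order 1); (Z/17Z)^* ≅ Z/16Z; (Z/19Z)^* ≅ Z/18Z. Hence Gal(Q(zeta_646)/Q) ≅ Z/16Z × Z/18Z.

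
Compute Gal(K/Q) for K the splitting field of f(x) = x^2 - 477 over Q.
Gal(K/Q) = Z/2Z (cyclic of order 2)

x^2 - 477 is irreducible over Q since 477 is not a rational square. The splitting field Q(sqrt(477)) has degree 2 over Q, and its unique nontrivial automorphism is sqrt(477) ↦ -sqrt(477). Hence Gal(Q(sqrt(477))/Q) = Z/2Z.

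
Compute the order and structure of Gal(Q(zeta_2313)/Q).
|Gal(Q(zeta_2313)/Q)| = phi(2313) = 1536; group ≅ (Z/2313Z)^* ≅ Z/6Z × Z/256Z

The n-th cyclotomic polynomial Φ_2313(x) is the minimal polynomial of zeta_2313 over Q and has degree phi(2313) = 1536. So Q(zeta_2313) is a degree-1536 Galois extension with Galois group (Z/2313Z)^*. By CRT, (Z/2313Z)^* ≅ (Z/9Z)^* × (Z/257Z)^*. Each prime-power unit group is (Z/9Z)^* ≅ Z/6Z; (Z/257Z)^* ≅ Z/256Z. Hence Gal(Q(zeta_2313)/Q) ≅ Z/6Z × Z/256Z.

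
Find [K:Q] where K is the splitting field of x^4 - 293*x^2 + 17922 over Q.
[K:Q] = 4

f factors as (x^2 - 206)(x^2 - 87); the splitting field is K = Q(sqrt(206), sqrt(87)). Since 206, 87, and 17922 are all non-squares in Q, the three subfields Q(sqrt(206)), Q(sqrt(87)), Q(sqrt(17922)) are distinct degree-2 extensions, so [K:Q] = 4 (Klein four Galois group).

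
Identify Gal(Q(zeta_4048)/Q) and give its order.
|Gal(Q(zeta_4048)/Q)| = phi(4048) = 1760; group ≅ (Z/4048Z)^* ≅ Z/2Z × Z/4Z × Z/10Z × Z/22Z

The n-th cyclotomic polynomial Φ_4048(x) is the minimal polynomial of zeta_4048 over Q and has degree phi(4048) = 1760. So Q(zeta_4048) is a degree-1760 Galois extension with Galois group (Z/4048Z)^*. By CRT, (Z/4048Z)^* ≅ (Z/16Z)^* × (Z/11Z)^* × (Z/23Z)^*. Each prime-power unit group is (Z/16Z)^* ≅ Z/2Z × Z/4Z; (Z/11Z)^* ≅ Z/10Z; (Z/23Z)^* ≅ Z/22Z. Hence Gal(Q(zeta_4048)/Q) ≅ Z/2Z × Z/4Z × Z/10Z × Z/22Z.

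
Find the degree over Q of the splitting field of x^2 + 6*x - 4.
[K:Q] = 2

The discriminant of x^2 + (6)*x + (-4) is b^2 - 4c = 36 - (-16) = 52. Since 52 is not a perfect square in Q, the polynomial is irreducible over Q. Its two roots generate a degree-2 extension, so [K:Q] = 2.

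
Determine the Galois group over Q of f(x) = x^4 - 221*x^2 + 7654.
Gal(K/Q) = V_4 (Klein four-group, Z/2Z × Z/2Z)

f factors as (x^2 - 43)(x^2 - 178), so the splitting field is K = Q(sqrt(43), sqrt(178)). The elements 43, 178, 7654 are all non-squares in Q, so sqrt(43) and sqrt(178) generate independent quadratic extensions. Thus [K:Q] = 4 and Gal(K/Q) is generated by the two order-2 automorphisms sqrt(43) ↦ -sqrt(43) and sqrt(178) ↦ -sqrt(178), giving V_4.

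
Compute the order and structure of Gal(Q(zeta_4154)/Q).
|Gal(Q(zeta_4154)/Q)| = phi(4154) = 1980; group ≅ (Z/4154Z)^* ≅ Z/30Z × Z/66Z

The n-th cyclotomic polynomial Φ_4154(x) is the minimal polynomial of zeta_4154 over Q and has degree phi(4154) = 1980. So Q(zeta_4154) is a degree-1980 Galois extension with Galois group (Z/4154Z)^*. By CRT, (Z/4154Z)^* ≅ (Z/2Z)^* × (Z/31Z)^* × (Z/67Z)^*. Each prime-power unit group is (Z/2Z)^* ≅ trivial group (order 1); (Z/31Z)^* ≅ Z/30Z; (Z/67Z)^* ≅ Z/66Z. Hence Gal(Q(zeta_4154)/Q) ≅ Z/30Z × Z/66Z.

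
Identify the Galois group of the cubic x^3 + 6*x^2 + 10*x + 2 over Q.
Gal(K/Q) = S_3 (symmetric group of order 6)

Compute the discriminant of x^3 + (6)*x^2 + (10)*x + (2): Δ = -76. Since Δ is not a rational square, the Galois group is not contained in A_3; it must be the full S_3 (irreducibility of the cubic rules out anything smaller).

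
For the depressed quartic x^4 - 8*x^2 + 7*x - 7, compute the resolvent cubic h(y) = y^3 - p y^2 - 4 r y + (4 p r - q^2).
h(y) = y^3 + 8*y^2 + 28*y + 175

Identify coefficients: p = -8, q = 7, r = -7.
Plug into h(y) = y^3 - p y^2 - 4 r y + (4 p r - q^2):
  h(y) = y^3 - (-8) y^2 - 4*(-7) y + (4*(-8)*(-7) - (7)^2)
       = y^3 + (8) y^2 + (28) y + (175).
Simplifying: h(y) = y^3 + 8*y^2 + 28*y + 175.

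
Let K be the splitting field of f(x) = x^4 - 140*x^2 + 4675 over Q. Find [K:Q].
[K:Q] = 4

f factors as (x^2 - 55)(x^2 - 85); the splitting field is K = Q(sqrt(55), sqrt(85)). Since 55, 85, and 4675 are all non-squares in Q, the three subfields Q(sqrt(55)), Q(sqrt(85)), Q(sqrt(4675)) are distinct degree-2 extensions, so [K:Q] = 4 (Klein four Galois group).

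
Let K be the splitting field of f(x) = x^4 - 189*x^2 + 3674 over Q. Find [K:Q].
[K:Q] = 4

f factors as (x^2 - 22)(x^2 - 167); the splitting field is K = Q(sqrt(22), sqrt(167)). Since 22, 167, and 3674 are all non-squares in Q, the three subfields Q(sqrt(22)), Q(sqrt(167)), Q(sqrt(3674)) are distinct degree-2 extensions, so [K:Q] = 4 (Klein four Galois group).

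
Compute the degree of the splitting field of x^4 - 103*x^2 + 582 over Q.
[K:Q] = 4

f factors as (x^2 - 6)(x^2 - 97); the splitting field is K = Q(sqrt(6), sqrt(97)). Since 6, 97, and 582 are all non-squares in Q, the three subfields Q(sqrt(6)), Q(sqrt(97)), Q(sqrt(582)) are distinct degree-2 extensions, so [K:Q] = 4 (Klein four Galois group).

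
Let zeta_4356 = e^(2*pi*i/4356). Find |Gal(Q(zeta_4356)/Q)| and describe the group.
|Gal(Q(zeta_4356)/Q)| = phi(4356) = 1320; group ≅ (Z/4356Z)^* ≅ Z/2Z × Z/6Z × Z/110Z

The n-th cyclotomic polynomial Φ_4356(x) is the minimal polynomial of zeta_4356 over Q and has degree phi(4356) = 1320. So Q(zeta_4356) is a degree-1320 Galois extension with Galois group (Z/4356Z)^*. By CRT, (Z/4356Z)^* ≅ (Z/4Z)^* × (Z/9Z)^* × (Z/121Z)^*. Each prime-power unit group is (Z/4Z)^* ≅ Z/2Z; (Z/9Z)^* ≅ Z/6Z; (Z/121Z)^* ≅ Z/110Z. Hence Gal(Q(zeta_4356)/Q) ≅ Z/2Z × Z/6Z × Z/110Z.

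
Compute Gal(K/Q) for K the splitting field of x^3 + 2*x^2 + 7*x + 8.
Gal(K/Q) = S_3 (symmetric group of order 6)

Compute the discriminant of x^3 + (2)*x^2 + (7)*x + (8): Δ = -1144. Since Δ is not a rational square, the Galois group is not contained in A_3; it must be the full S_3 (irreducibility of the cubic rules out anything smaller).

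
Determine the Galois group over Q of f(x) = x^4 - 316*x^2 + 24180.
Gal(K/Q) = V_4 (Klein four-group, Z/2Z × Z/2Z)

f factors as (x^2 - 130)(x^2 - 186), so the splitting field is K = Q(sqrt(130), sqrt(186)). The elements 130, 186, 24180 are all non-squares in Q, so sqrt(130) and sqrt(186) generate independent quadratic extensions. Thus [K:Q] = 4 and Gal(K/Q) is generated by the two order-2 automorphisms sqrt(130) ↦ -sqrt(130) and sqrt(186) ↦ -sqrt(186), giving V_4.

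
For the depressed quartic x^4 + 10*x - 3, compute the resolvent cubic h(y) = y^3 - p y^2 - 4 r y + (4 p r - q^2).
h(y) = y^3 + 12*y - 100

Identify coefficients: p = 0, q = 10, r = -3.
Plug into h(y) = y^3 - p y^2 - 4 r y + (4 p r - q^2):
  h(y) = y^3 - (0) y^2 - 4*(-3) y + (4*(0)*(-3) - (10)^2)
       = y^3 + (0) y^2 + (12) y + (-100).
Simplifying: h(y) = y^3 + 12*y - 100.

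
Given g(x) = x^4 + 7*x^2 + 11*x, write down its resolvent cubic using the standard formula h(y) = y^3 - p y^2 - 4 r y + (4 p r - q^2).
h(y) = y^3 - 7*y^2 - 121

Identify coefficients: p = 7, q = 11, r = 0.
Plug into h(y) = y^3 - p y^2 - 4 r y + (4 p r - q^2):
  h(y) = y^3 - (7) y^2 - 4*(0) y + (4*(7)*(0) - (11)^2)
       = y^3 + (-7) y^2 + (0) y + (-121).
Simplifying: h(y) = y^3 - 7*y^2 - 121.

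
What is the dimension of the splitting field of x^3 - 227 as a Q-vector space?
[K:Q] = 6

x^3 - 227 has one real root r = 227^(1/3) and two complex roots r*zeta_3, r*zeta_3^2 where zeta_3 = e^(2*pi*i/3). The splitting field is Q(r, zeta_3). [Q(r):Q] = 3 and [Q(zeta_3):Q] = 2 with gcd = 1, so [Q(r, zeta_3):Q] = 3 * 2 = 6.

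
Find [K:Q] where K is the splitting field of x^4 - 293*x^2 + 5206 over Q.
[K:Q] = 4

f factors as (x^2 - 19)(x^2 - 274); the splitting field is K = Q(sqrt(19), sqrt(274)). Since 19, 274, and 5206 are all non-squares in Q, the three subfields Q(sqrt(19)), Q(sqrt(274)), Q(sqrt(5206)) are distinct degree-2 extensions, so [K:Q] = 4 (Klein four Galois group).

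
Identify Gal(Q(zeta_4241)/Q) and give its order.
|Gal(Q(zeta_4241)/Q)| = phi(4241) = 4240; group ≅ (Z/4241Z)^* ≅ Z/4240Z

The n-th cyclotomic polynomial Φ_4241(x) is the minimal polynomial of zeta_4241 over Q and has degree phi(4241) = 4240. So Q(zeta_4241) is a degree-4240 Galois extension with Galois group (Z/4241Z)^*. (Z/4241Z)^* is cyclic since 4241 is an odd prime power (or 4). Hence Gal(Q(zeta_4241)/Q) ≅ Z/4240Z.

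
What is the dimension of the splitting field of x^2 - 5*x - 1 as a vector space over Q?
[K:Q] = 2

The discriminant of x^2 + (-5)*x + (-1) is b^2 - 4c = 25 - (-4) = 29. Since 29 is not a perfect square in Q, the polynomial is irreducible over Q. Its two roots generate a degree-2 extension, so [K:Q] = 2.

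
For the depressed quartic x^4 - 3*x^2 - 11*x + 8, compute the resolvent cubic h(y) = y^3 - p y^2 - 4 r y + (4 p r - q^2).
h(y) = y^3 + 3*y^2 - 32*y - 217

Identify coefficients: p = -3, q = -11, r = 8.
Plug into h(y) = y^3 - p y^2 - 4 r y + (4 p r - q^2):
  h(y) = y^3 - (-3) y^2 - 4*(8) y + (4*(-3)*(8) - (-11)^2)
       = y^3 + (3) y^2 + (-32) y + (-217).
Simplifying: h(y) = y^3 + 3*y^2 - 32*y - 217.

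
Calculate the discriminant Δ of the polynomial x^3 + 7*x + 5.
Δ = -2047

For a depressed cubic x^3 + p x + q the discriminant is Δ = -4 p^3 - 27 q^2 = -4*(7)^3 - 27*(5)^2 = -1372 - 675 = -2047.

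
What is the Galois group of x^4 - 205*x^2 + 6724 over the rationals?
Gal(K/Q) = Z/2Z (cyclic of order 2)

f factors as (x^2 - 164)(x^2 - 41), so the splitting field is K = Q(sqrt(164), sqrt(41)). The squarefree part of 164 is 41 and the squarefree part of 41 is also 41, so sqrt(164) and sqrt(41) are both rational multiples of sqrt(41). Hence Q(sqrt(164)) = Q(sqrt(41)) = Q(sqrt(41)), and the splitting field collapses to a single degree-2 extension with Galois group Z/2Z.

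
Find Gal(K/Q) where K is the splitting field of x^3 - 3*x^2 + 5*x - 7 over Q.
Gal(K/Q) = S_3 (symmetric group of order 6)

Compute the discriminant of x^3 + (-3)*x^2 + (5)*x + (-7): Δ = -464. Since Δ is not a rational square, the Galois group is not contained in A_3; it must be the full S_3 (irreducibility of the cubic rules out anything smaller).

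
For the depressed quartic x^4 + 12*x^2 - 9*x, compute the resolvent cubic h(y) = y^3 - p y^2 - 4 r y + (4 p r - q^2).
h(y) = y^3 - 12*y^2 - 81

Identify coefficients: p = 12, q = -9, r = 0.
Plug into h(y) = y^3 - p y^2 - 4 r y + (4 p r - q^2):
  h(y) = y^3 - (12) y^2 - 4*(0) y + (4*(12)*(0) - (-9)^2)
       = y^3 + (-12) y^2 + (0) y + (-81).
Simplifying: h(y) = y^3 - 12*y^2 - 81.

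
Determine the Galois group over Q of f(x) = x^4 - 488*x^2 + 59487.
Gal(K/Q) = V_4 (Klein four-group, Z/2Z × Z/2Z)

f factors as (x^2 - 251)(x^2 - 237), so the splitting field is K = Q(sqrt(251), sqrt(237)). The elements 251, 237, 59487 are all non-squares in Q, so sqrt(251) and sqrt(237) generate independent quadratic extensions. Thus [K:Q] = 4 and Gal(K/Q) is generated by the two order-2 automorphisms sqrt(251) ↦ -sqrt(251) and sqrt(237) ↦ -sqrt(237), giving V_4.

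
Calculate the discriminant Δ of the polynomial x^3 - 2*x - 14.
Δ = -5260

For a depressed cubic x^3 + p x + q the discriminant is Δ = -4 p^3 - 27 q^2 = -4*(-2)^3 - 27*(-14)^2 = 32 - 5292 = -5260.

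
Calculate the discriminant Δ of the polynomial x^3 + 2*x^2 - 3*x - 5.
Δ = 169

For x^3 + a x^2 + b x + c the discriminant is Δ = 18 a b c - 4 a^3 c + a^2 b^2 - 4 b^3 - 27 c^2.
Plug a = 2, b = -3, c = -5:
  18*(2)*(-3)*(-5) - 4*(2)^3*(-5) + (2)^2*(-3)^2 - 4*(-3)^3 - 27*(-5)^2
  = 540 + (160) + 36 + (108) + (-675)
  = 169.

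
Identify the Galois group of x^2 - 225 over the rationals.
Gal(K/Q) = trivial group (order 1)

x^2 - 225 factors as (x - 15)(x + 15) over Q, so its splitting field is Q itself and the Galois group is trivial.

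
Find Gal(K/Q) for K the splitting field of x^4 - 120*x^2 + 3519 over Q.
Gal(K/Q) = V_4 (Klein four-group, Z/2Z × Z/2Z)

f factors as (x^2 - 51)(x^2 - 69), so the splitting field is K = Q(sqrt(51), sqrt(69)). The elements 51, 69, 3519 are all non-squares in Q, so sqrt(51) and sqrt(69) generate independent quadratic extensions. Thus [K:Q] = 4 and Gal(K/Q) is generated by the two order-2 automorphisms sqrt(51) ↦ -sqrt(51) and sqrt(69) ↦ -sqrt(69), giving V_4.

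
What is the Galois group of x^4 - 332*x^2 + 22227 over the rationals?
Gal(K/Q) = V_4 (Klein four-group, Z/2Z × Z/2Z)

f factors as (x^2 - 93)(x^2 - 239), so the splitting field is K = Q(sqrt(93), sqrt(239)). The elements 93, 239, 22227 are all non-squares in Q, so sqrt(93) and sqrt(239) generate independent quadratic extensions. Thus [K:Q] = 4 and Gal(K/Q) is generated by the two order-2 automorphisms sqrt(93) ↦ -sqrt(93) and sqrt(239) ↦ -sqrt(239), giving V_4.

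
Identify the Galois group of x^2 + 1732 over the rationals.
Gal(K/Q) = Z/2Z (cyclic of order 2)

x^2 + 1732 is irreducible over Q since -1732 is not a rational square. The splitting field Q(sqrt(-1732)) has degree 2 over Q, and its unique nontrivial automorphism is sqrt(-1732) ↦ -sqrt(-1732). Hence Gal(Q(sqrt(-1732))/Q) = Z/2Z.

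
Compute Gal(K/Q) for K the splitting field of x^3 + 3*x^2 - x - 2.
Gal(K/Q) = S_3 (symmetric group of order 6)

Compute the discriminant of x^3 + (3)*x^2 + (-1)*x + (-2): Δ = 229. Since Δ is not a rational square, the Galois group is not contained in A_3; it must be the full S_3 (irreducibility of the cubic rules out anything smaller).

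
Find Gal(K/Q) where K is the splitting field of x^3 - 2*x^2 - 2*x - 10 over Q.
Gal(K/Q) = S_3 (symmetric group of order 6)

Compute the discriminant of x^3 + (-2)*x^2 + (-2)*x + (-10): Δ = -3692. Since Δ is not a rational square, the Galois group is not contained in A_3; it must be the full S_3 (irreducibility of the cubic rules out anything smaller).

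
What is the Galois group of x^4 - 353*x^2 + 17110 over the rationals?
Gal(K/Q) = V_4 (Klein four-group, Z/2Z × Z/2Z)

f factors as (x^2 - 295)(x^2 - 58), so the splitting field is K = Q(sqrt(295), sqrt(58)). The elements 295, 58, 17110 are all non-squares in Q, so sqrt(295) and sqrt(58) generate independent quadratic extensions. Thus [K:Q] = 4 and Gal(K/Q) is generated by the two order-2 automorphisms sqrt(295) ↦ -sqrt(295) and sqrt(58) ↦ -sqrt(58), giving V_4.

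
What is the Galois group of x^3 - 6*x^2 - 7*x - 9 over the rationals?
Gal(K/Q) = S_3 (symmetric group of order 6)

Compute the discriminant of x^3 + (-6)*x^2 + (-7)*x + (-9): Δ = -13631. Since Δ is not a rational square, the Galois group is not contained in A_3; it must be the full S_3 (irreducibility of the cubic rules out anything smaller).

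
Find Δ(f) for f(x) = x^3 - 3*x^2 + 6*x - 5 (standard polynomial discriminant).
Δ = -135

For x^3 + a x^2 + b x + c the discriminant is Δ = 18 a b c - 4 a^3 c + a^2 b^2 - 4 b^3 - 27 c^2.
Plug a = -3, b = 6, c = -5:
  18*(-3)*(6)*(-5) - 4*(-3)^3*(-5) + (-3)^2*(6)^2 - 4*(6)^3 - 27*(-5)^2
  = 1620 + (-540) + 324 + (-864) + (-675)
  = -135.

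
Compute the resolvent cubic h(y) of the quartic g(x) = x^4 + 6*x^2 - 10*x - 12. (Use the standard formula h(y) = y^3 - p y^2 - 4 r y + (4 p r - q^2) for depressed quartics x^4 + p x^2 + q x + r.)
h(y) = y^3 - 6*y^2 + 48*y - 388

Identify coefficients: p = 6, q = -10, r = -12.
Plug into h(y) = y^3 - p y^2 - 4 r y + (4 p r - q^2):
  h(y) = y^3 - (6) y^2 - 4*(-12) y + (4*(6)*(-12) - (-10)^2)
       = y^3 + (-6) y^2 + (48) y + (-388).
Simplifying: h(y) = y^3 - 6*y^2 + 48*y - 388.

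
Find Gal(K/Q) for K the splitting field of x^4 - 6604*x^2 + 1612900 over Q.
Gal(K/Q) = Z/2Z (cyclic of order 2)

f factors as (x^2 - 254)(x^2 - 6350), so the splitting field is K = Q(sqrt(254), sqrt(6350)). The squarefree part of 254 is 254 and the squarefree part of 6350 is also 254, so sqrt(254) and sqrt(6350) are both rational multiples of sqrt(254). Hence Q(sqrt(254)) = Q(sqrt(6350)) = Q(sqrt(254)), and the splitting field collapses to a single degree-2 extension with Galois group Z/2Z.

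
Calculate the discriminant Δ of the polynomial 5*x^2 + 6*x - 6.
Δ = 156

For a quadratic a x^2 + b x + c the discriminant is Δ = b^2 - 4ac = (6)^2 - 4*(5)*(-6) = 36 - (-120) = 156.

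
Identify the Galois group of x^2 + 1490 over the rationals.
Gal(K/Q) = Z/2Z (cyclic of order 2)

x^2 + 1490 is irreducible over Q since -1490 is not a rational square. The splitting field Q(sqrt(-1490)) has degree 2 over Q, and its unique nontrivial automorphism is sqrt(-1490) ↦ -sqrt(-1490). Hence Gal(Q(sqrt(-1490))/Q) = Z/2Z.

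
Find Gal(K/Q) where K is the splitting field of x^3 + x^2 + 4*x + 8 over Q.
Gal(K/Q) = S_3 (symmetric group of order 6)

Compute the discriminant of x^3 + (1)*x^2 + (4)*x + (8): Δ = -1424. Since Δ is not a rational square, the Galois group is not contained in A_3; it must be the full S_3 (irreducibility of the cubic rules out anything smaller).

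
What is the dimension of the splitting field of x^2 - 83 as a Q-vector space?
[K:Q] = 2

The polynomial x^2 - 83 is irreducible over Q since 83 is not a perfect square. Its splitting field is Q(sqrt(83)), which has degree 2 over Q.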